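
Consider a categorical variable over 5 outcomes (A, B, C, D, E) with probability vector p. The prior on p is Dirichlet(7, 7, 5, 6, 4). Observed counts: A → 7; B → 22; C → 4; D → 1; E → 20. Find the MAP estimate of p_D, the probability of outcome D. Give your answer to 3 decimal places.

The posterior is Dirichlet(αᵢ + nᵢ) = Dirichlet(14, 29, 9, 7, 24).
For a Dirichlet(a₁,…,a_K) with all aᵢ > 1, the mode has j-th component (aⱼ − 1)/(Σaᵢ − K).
Here Σaᵢ = 83 and K = 5, so p_D = (7 − 1)/(83 − 5) = 6/78 ≈ 0.077.

MAP estimate of p_D = 0.077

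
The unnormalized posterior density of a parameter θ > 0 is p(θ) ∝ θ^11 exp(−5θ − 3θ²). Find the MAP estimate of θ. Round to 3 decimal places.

θ̂_MAP = 1.000

ℓ'(θ) = 11/θ − 5 − 6θ. Setting this to zero and multiplying by θ: 6θ² + 5θ − 11 = 0.
θ = (−5 + √(5² + 4·6·11)) / (2·6) = (−5 + √289) / 12 = (−5 + 17)/12 = 1.
ℓ''(θ) = −11/θ² − 6 < 0, confirming a maximum.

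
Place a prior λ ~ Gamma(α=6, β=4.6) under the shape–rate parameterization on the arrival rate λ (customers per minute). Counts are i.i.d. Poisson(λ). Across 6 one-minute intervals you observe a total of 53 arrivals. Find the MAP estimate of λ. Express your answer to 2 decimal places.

Σxᵢ = 53, n = 6.
Posterior ∝ λ^5e^(−4.6λ) · λ^53e^(−6λ) = λ^58e^(−10.6λ), i.e. Gamma(shape=59, rate=10.6).
The mode of a Gamma(a, b) with a ≥ 1 (shape–rate) is (a−1)/b = 58/10.6 ≈ 5.47.

λ̂_MAP = 5.47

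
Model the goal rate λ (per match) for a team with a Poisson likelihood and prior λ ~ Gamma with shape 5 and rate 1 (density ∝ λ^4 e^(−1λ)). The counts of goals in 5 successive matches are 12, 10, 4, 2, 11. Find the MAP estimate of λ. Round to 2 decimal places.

λ̂_MAP = 7.17

Σxᵢ = 12+10+4+2+11 = 39, with n = 5.
Posterior ∝ λ^4e^(−1λ) · λ^39e^(−5λ) = λ^43e^(−6λ), i.e. Gamma(shape=44, rate=6).
The mode of a Gamma(a, b) with a ≥ 1 (shape–rate) is (a−1)/b = 43/6 ≈ 7.17.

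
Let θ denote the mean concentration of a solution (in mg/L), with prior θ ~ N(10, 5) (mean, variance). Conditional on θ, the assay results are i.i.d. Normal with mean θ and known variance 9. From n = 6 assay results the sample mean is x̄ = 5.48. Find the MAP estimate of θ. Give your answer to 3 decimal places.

θ̂_MAP = 6.523

n = 6, x̄ = 5.48.
For a Normal prior and Normal likelihood with known variance, the posterior is Normal; its mode equals its mean, the precision-weighted average.
Prior precision 1/σ₀² = 1/5 = 0.2; data precision n/σ² = 6/9 = 2/3.
θ̂ = (0.2·10 + (2/3)·5.48) / (0.2 + 2/3) = (424/75)/(13/15) = 424/65 ≈ 6.523.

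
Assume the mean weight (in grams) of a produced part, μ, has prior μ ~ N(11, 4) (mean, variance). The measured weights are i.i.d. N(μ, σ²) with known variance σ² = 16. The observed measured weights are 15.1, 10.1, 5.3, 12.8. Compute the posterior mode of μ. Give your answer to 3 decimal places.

μ̂_MAP = 10.913

n = 4; x̄ = (15.1 + 10.1 + 5.3 + 12.8)/4 = 43.3/4 = 10.825.
For a Normal prior and Normal likelihood with known variance, the posterior is Normal; its mode equals its mean, the precision-weighted average.
Prior precision 1/σ₀² = 1/4 = 0.25; data precision n/σ² = 4/16 = 0.25.
μ̂ = (0.25·11 + 0.25·10.825) / (0.25 + 0.25) = 5.45625/0.5 = 10.9125 ≈ 10.913.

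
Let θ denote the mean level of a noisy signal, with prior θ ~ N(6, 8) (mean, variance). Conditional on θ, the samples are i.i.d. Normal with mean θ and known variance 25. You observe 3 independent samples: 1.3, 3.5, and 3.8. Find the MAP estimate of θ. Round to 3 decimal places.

n = 3; x̄ = (1.3 + 3.5 + 3.8)/3 = 8.6/3 = 43/15 ≈ 2.8667.
For a Normal prior and Normal likelihood with known variance, the posterior is Normal; its mode equals its mean, the precision-weighted average.
Prior precision 1/σ₀² = 1/8 = 0.125; data precision n/σ² = 3/25 = 0.12.
θ̂ = (0.125·6 + 0.12·(43/15)) / (0.125 + 0.12) = 1.094/0.245 = 1094/245 ≈ 4.465.

θ̂_MAP = 4.465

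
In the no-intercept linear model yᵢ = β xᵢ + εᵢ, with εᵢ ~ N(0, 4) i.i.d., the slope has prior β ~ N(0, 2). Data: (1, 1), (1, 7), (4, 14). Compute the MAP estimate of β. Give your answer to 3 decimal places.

log p(β | y) = −Σ(yᵢ − βxᵢ)²/(2·4) − β²/(2·2) + const.
Setting the derivative to zero: Σxᵢ(yᵢ − βxᵢ)/4 − β/2 = 0, so β = Σxᵢyᵢ / (Σxᵢ² + σ²/τ²).
Σxᵢyᵢ = 1·1 + 1·7 + 4·14 = 64; Σxᵢ² = 18; σ²/τ² = 2.
β̂_MAP = 64 / (18 + 2) = 64/20 ≈ 3.200.

β̂_MAP = 3.200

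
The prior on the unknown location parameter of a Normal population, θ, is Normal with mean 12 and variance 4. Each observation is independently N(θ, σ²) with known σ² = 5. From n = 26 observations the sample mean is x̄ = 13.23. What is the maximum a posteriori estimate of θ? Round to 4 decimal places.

θ̂_MAP = 13.1736

n = 26, x̄ = 13.23.
For a Normal prior and Normal likelihood with known variance, the posterior is Normal; its mode equals its mean, the precision-weighted average.
Prior precision 1/σ₀² = 1/4 = 0.25; data precision n/σ² = 26/5 = 5.2.
θ̂ = (0.25·12 + 5.2·13.23) / (0.25 + 5.2) = 71.796/5.45 = 35898/2725 ≈ 13.1736.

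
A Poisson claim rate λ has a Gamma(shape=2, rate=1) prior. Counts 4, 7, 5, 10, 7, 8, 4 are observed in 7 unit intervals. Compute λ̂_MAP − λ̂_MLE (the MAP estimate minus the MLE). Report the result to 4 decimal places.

MAP − MLE = -0.6786

Σxᵢ = 45. Posterior is Gamma(47, 8); MAP = (47−1)/8 = 46/8 ≈ 5.75000.
MLE = x̄ = 45/7 ≈ 6.42857.
Difference = 46/8 − 45/7 = -19/28 ≈ -0.6786.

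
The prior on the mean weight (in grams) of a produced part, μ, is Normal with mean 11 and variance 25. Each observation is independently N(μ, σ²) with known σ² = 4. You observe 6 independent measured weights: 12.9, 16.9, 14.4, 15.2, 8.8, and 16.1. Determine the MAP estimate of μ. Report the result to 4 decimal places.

n = 6; x̄ = (12.9 + 16.9 + 14.4 + 15.2 + 8.8 + 16.1)/6 = 84.3/6 = 14.05.
For a Normal prior and Normal likelihood with known variance, the posterior is Normal; its mode equals its mean, the precision-weighted average.
Prior precision 1/σ₀² = 1/25 = 0.04; data precision n/σ² = 6/4 = 1.5.
μ̂ = (0.04·11 + 1.5·14.05) / (0.04 + 1.5) = 21.515/1.54 = 4303/308 ≈ 13.9708.

μ̂_MAP = 13.9708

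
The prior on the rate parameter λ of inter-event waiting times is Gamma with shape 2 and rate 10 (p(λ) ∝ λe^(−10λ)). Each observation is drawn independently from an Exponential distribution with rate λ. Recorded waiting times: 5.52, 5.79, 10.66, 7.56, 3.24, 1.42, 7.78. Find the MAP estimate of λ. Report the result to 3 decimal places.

The Exponential(rate=λ) likelihood is ∝ λ^n e^(−λΣtᵢ). Here n = 7 and Σtᵢ = 5.52 + 5.79 + 10.66 + 7.56 + 3.24 + 1.42 + 7.78 = 41.97.
Posterior ∝ λe^(−10λ) · λ^7e^(−41.97λ) = λ^8e^(−51.97λ), i.e. Gamma(9, 51.97).
Mode = (a−1)/b = 8/51.97 ≈ 0.154.

λ̂_MAP = 0.154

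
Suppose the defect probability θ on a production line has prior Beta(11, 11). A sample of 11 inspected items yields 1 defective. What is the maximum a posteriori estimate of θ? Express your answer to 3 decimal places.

θ̂_MAP = 0.355

Prior: Beta(11, 11).
Data: 1 success in 11 trials. The binomial likelihood contributes θ(1−θ)^10, so the posterior is Beta(11+1, 11+10) = Beta(12, 21).
For Beta(a, b) with a, b > 1 the mode is (a−1)/(a+b−2) = 11/31 ≈ 0.355.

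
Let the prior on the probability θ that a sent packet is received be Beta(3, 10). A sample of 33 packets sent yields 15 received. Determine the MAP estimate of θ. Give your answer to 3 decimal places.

Prior: Beta(3, 10).
Data: 15 successes in 33 trials. The binomial likelihood contributes θ^15(1−θ)^18, so the posterior is Beta(3+15, 10+18) = Beta(18, 28).
For Beta(a, b) with a, b > 1 the mode is (a−1)/(a+b−2) = 17/44 ≈ 0.386.

θ̂_MAP = 0.386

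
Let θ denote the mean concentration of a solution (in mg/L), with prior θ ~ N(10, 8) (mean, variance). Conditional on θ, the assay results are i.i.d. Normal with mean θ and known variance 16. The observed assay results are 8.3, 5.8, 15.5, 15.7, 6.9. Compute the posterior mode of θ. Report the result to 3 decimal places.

θ̂_MAP = 10.314

n = 5; x̄ = (8.3 + 5.8 + 15.5 + 15.7 + 6.9)/5 = 52.2/5 = 10.44.
For a Normal prior and Normal likelihood with known variance, the posterior is Normal; its mode equals its mean, the precision-weighted average.
Prior precision 1/σ₀² = 1/8 = 0.125; data precision n/σ² = 5/16 = 0.3125.
θ̂ = (0.125·10 + 0.3125·10.44) / (0.125 + 0.3125) = 4.5125/0.4375 = 361/35 ≈ 10.314.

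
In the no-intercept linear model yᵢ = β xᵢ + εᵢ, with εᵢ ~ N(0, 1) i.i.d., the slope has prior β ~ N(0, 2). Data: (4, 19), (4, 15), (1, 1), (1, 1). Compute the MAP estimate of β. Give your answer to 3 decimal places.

log p(β | y) = −Σ(yᵢ − βxᵢ)²/(2·1) − β²/(2·2) + const.
Setting the derivative to zero: Σxᵢ(yᵢ − βxᵢ)/1 − β/2 = 0, so β = Σxᵢyᵢ / (Σxᵢ² + σ²/τ²).
Σxᵢyᵢ = 4·19 + 4·15 + 1·1 + 1·1 = 138; Σxᵢ² = 34; σ²/τ² = 0.5.
β̂_MAP = 138 / (34 + 0.5) = 138/34.5 ≈ 4.000.

β̂_MAP = 4.000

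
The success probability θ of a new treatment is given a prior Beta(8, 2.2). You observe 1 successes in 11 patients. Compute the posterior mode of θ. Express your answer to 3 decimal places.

θ̂_MAP = 0.417

Prior: Beta(8, 2.2).
Data: 1 success in 11 trials. The binomial likelihood contributes θ(1−θ)^10, so the posterior is Beta(8+1, 2.2+10) = Beta(9, 12.2).
For Beta(a, b) with a, b > 1 the mode is (a−1)/(a+b−2) = 8/19.2 ≈ 0.417.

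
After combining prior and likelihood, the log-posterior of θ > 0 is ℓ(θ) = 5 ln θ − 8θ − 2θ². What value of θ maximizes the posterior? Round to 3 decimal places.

ℓ'(θ) = 5/θ − 8 − 4θ. Setting this to zero and multiplying by θ: 4θ² + 8θ − 5 = 0.
θ = (−8 + √(8² + 4·4·5)) / (2·4) = (−8 + √144) / 8 = (−8 + 12)/8 = 1/2.
ℓ''(θ) = −5/θ² − 4 < 0, confirming a maximum.

θ̂_MAP = 0.500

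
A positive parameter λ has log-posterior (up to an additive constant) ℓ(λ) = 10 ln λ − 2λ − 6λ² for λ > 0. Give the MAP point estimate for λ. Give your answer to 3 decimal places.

ℓ'(λ) = 10/λ − 2 − 12λ. Setting this to zero and multiplying by λ: 12λ² + 2λ − 10 = 0.
λ = (−2 + √(2² + 4·12·10)) / (2·12) = (−2 + √484) / 24 = (−2 + 22)/24 = 5/6.
ℓ''(λ) = −10/λ² − 12 < 0, confirming a maximum.

λ̂_MAP = 0.833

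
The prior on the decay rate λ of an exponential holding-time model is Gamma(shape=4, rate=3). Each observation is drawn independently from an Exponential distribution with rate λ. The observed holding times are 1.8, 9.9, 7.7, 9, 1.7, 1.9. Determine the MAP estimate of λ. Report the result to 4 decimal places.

The Exponential(rate=λ) likelihood is ∝ λ^n e^(−λΣtᵢ). Here n = 6 and Σtᵢ = 1.8 + 9.9 + 7.7 + 9 + 1.7 + 1.9 = 32.
Posterior ∝ λ^3e^(−3λ) · λ^6e^(−32λ) = λ^9e^(−35λ), i.e. Gamma(10, 35).
Mode = (a−1)/b = 9/35 ≈ 0.2571.

λ̂_MAP = 0.2571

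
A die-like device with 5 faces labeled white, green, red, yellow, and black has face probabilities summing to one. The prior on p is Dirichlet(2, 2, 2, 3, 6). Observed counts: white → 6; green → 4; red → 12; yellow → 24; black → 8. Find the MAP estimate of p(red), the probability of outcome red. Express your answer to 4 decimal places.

MAP estimate of p(red) = 0.2031

The posterior is Dirichlet(αᵢ + nᵢ) = Dirichlet(8, 6, 14, 27, 14).
For a Dirichlet(a₁,…,a_K) with all aᵢ > 1, the mode has j-th component (aⱼ − 1)/(Σaᵢ − K).
Here Σaᵢ = 69 and K = 5, so p(red) = (14 − 1)/(69 − 5) = 13/64 ≈ 0.2031.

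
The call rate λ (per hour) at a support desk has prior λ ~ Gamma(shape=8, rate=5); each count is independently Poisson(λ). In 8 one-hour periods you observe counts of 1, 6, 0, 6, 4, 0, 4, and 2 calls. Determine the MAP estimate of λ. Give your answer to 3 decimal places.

Σxᵢ = 1+6+0+6+4+0+4+2 = 23, with n = 8.
Posterior ∝ λ^7e^(−5λ) · λ^23e^(−8λ) = λ^30e^(−13λ), i.e. Gamma(shape=31, rate=13).
The mode of a Gamma(a, b) with a ≥ 1 (shape–rate) is (a−1)/b = 30/13 ≈ 2.308.

λ̂_MAP = 2.308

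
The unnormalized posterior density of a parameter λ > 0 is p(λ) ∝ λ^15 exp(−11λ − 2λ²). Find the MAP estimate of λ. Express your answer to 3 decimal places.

ℓ'(λ) = 15/λ − 11 − 4λ. Setting this to zero and multiplying by λ: 4λ² + 11λ − 15 = 0.
λ = (−11 + √(11² + 4·4·15)) / (2·4) = (−11 + √361) / 8 = (−11 + 19)/8 = 1.
ℓ''(λ) = −15/λ² − 4 < 0, confirming a maximum.

λ̂_MAP = 1.000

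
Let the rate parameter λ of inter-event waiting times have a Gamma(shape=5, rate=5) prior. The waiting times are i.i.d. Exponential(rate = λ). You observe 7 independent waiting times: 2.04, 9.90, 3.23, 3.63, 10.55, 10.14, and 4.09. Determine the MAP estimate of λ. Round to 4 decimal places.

λ̂_MAP = 0.2264

The Exponential(rate=λ) likelihood is ∝ λ^n e^(−λΣtᵢ). Here n = 7 and Σtᵢ = 2.04 + 9.90 + 3.23 + 3.63 + 10.55 + 10.14 + 4.09 = 43.58.
Posterior ∝ λ^4e^(−5λ) · λ^7e^(−43.58λ) = λ^11e^(−48.58λ), i.e. Gamma(12, 48.58).
Mode = (a−1)/b = 11/48.58 ≈ 0.2264.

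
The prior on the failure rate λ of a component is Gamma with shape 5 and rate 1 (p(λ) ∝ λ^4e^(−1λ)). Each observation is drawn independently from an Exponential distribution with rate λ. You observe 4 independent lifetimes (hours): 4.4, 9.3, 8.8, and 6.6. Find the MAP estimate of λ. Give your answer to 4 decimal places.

λ̂_MAP = 0.2658

The Exponential(rate=λ) likelihood is ∝ λ^n e^(−λΣtᵢ). Here n = 4 and Σtᵢ = 4.4 + 9.3 + 8.8 + 6.6 = 29.1.
Posterior ∝ λ^4e^(−1λ) · λ^4e^(−29.1λ) = λ^8e^(−30.1λ), i.e. Gamma(9, 30.1).
Mode = (a−1)/b = 8/30.1 ≈ 0.2658.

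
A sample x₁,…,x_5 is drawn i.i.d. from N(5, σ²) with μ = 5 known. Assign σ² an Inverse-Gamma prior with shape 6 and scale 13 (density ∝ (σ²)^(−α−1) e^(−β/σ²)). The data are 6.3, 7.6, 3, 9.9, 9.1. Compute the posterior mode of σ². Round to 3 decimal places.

Sum of squared deviations about the known mean: SS = (6.3−5)² + (7.6−5)² + (3−5)² + (9.9−5)² + (9.1−5)² = 53.27.
The Normal likelihood contributes (σ²)^(−n/2) exp(−SS/(2σ²)), so the posterior is Inverse-Gamma(α + n/2, β + SS/2) = Inverse-Gamma(8.5, 39.635).
The mode of Inverse-Gamma(a, b) is b/(a+1) = 39.635/9.5 ≈ 4.172.

σ̂²_MAP = 4.172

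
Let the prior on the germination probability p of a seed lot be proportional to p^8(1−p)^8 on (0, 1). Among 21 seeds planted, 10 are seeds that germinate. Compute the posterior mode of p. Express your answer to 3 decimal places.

The prior density ∝ p^8(1−p)^8 is the kernel of Beta(9, 9).
Data: 10 successes in 21 trials. The binomial likelihood contributes p^10(1−p)^11, so the posterior is Beta(9+10, 9+11) = Beta(19, 20).
For Beta(a, b) with a, b > 1 the mode is (a−1)/(a+b−2) = 18/37 ≈ 0.486.

p̂_MAP = 0.486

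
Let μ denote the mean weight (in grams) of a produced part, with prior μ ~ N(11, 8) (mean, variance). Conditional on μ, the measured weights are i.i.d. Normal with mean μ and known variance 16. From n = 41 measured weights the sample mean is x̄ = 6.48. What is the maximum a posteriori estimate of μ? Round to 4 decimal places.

n = 41, x̄ = 6.48.
For a Normal prior and Normal likelihood with known variance, the posterior is Normal; its mode equals its mean, the precision-weighted average.
Prior precision 1/σ₀² = 1/8 = 0.125; data precision n/σ² = 41/16 = 2.5625.
μ̂ = (0.125·11 + 2.5625·6.48) / (0.125 + 2.5625) = 17.98/2.6875 = 7192/1075 ≈ 6.6902.

μ̂_MAP = 6.6902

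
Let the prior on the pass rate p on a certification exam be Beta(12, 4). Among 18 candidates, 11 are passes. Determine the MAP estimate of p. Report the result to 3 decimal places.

p̂_MAP = 0.688

Prior: Beta(12, 4).
Data: 11 successes in 18 trials. The binomial likelihood contributes p^11(1−p)^7, so the posterior is Beta(12+11, 4+7) = Beta(23, 11).
For Beta(a, b) with a, b > 1 the mode is (a−1)/(a+b−2) = 22/32 ≈ 0.688.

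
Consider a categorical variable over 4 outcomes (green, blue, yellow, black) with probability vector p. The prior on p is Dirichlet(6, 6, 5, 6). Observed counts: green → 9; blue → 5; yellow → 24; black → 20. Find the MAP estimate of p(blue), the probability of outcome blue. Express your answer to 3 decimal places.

The posterior is Dirichlet(αᵢ + nᵢ) = Dirichlet(15, 11, 29, 26).
For a Dirichlet(a₁,…,a_K) with all aᵢ > 1, the mode has j-th component (aⱼ − 1)/(Σaᵢ − K).
Here Σaᵢ = 81 and K = 4, so p(blue) = (11 − 1)/(81 − 4) = 10/77 ≈ 0.130.

MAP estimate of p(blue) = 0.130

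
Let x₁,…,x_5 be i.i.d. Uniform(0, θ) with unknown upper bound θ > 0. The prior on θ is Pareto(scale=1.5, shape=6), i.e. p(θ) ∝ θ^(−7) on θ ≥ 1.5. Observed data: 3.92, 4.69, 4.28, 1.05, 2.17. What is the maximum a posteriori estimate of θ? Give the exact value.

θ̂_MAP = 4.69

The Uniform(0, θ) likelihood is θ^(−n) for θ ≥ max(xᵢ), zero otherwise. Here max(xᵢ) = 4.69.
Posterior ∝ θ^(−7) · θ^(−5) = θ^(−12) on θ ≥ max(1.5, 4.69) = 4.69.
This density is strictly decreasing in θ, so the posterior mode lies at the lower boundary of the support.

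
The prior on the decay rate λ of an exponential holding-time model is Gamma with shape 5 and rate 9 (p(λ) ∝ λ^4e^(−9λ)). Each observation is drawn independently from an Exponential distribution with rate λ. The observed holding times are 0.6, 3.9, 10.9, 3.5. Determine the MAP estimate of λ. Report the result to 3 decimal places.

λ̂_MAP = 0.287

The Exponential(rate=λ) likelihood is ∝ λ^n e^(−λΣtᵢ). Here n = 4 and Σtᵢ = 0.6 + 3.9 + 10.9 + 3.5 = 18.9.
Posterior ∝ λ^4e^(−9λ) · λ^4e^(−18.9λ) = λ^8e^(−27.9λ), i.e. Gamma(9, 27.9).
Mode = (a−1)/b = 8/27.9 ≈ 0.287.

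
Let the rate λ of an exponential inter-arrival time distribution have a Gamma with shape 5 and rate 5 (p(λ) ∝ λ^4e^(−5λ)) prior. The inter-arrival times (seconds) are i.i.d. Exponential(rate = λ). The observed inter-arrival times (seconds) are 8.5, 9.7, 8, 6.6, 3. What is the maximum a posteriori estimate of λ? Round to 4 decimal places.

λ̂_MAP = 0.2206

The Exponential(rate=λ) likelihood is ∝ λ^n e^(−λΣtᵢ). Here n = 5 and Σtᵢ = 8.5 + 9.7 + 8 + 6.6 + 3 = 35.8.
Posterior ∝ λ^4e^(−5λ) · λ^5e^(−35.8λ) = λ^9e^(−40.8λ), i.e. Gamma(10, 40.8).
Mode = (a−1)/b = 9/40.8 ≈ 0.2206.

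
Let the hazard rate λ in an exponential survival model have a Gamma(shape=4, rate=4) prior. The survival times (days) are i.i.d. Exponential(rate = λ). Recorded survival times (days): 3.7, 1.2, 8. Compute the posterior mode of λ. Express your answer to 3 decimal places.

The Exponential(rate=λ) likelihood is ∝ λ^n e^(−λΣtᵢ). Here n = 3 and Σtᵢ = 3.7 + 1.2 + 8 = 12.9.
Posterior ∝ λ^3e^(−4λ) · λ^3e^(−12.9λ) = λ^6e^(−16.9λ), i.e. Gamma(7, 16.9).
Mode = (a−1)/b = 6/16.9 ≈ 0.355.

λ̂_MAP = 0.355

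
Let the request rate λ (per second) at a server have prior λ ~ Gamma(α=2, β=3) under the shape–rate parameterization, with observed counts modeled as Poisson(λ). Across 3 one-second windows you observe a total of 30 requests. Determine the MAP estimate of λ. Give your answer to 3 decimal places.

Σxᵢ = 30, n = 3.
Posterior ∝ λe^(−3λ) · λ^30e^(−3λ) = λ^31e^(−6λ), i.e. Gamma(shape=32, rate=6).
The mode of a Gamma(a, b) with a ≥ 1 (shape–rate) is (a−1)/b = 31/6 ≈ 5.167.

λ̂_MAP = 5.167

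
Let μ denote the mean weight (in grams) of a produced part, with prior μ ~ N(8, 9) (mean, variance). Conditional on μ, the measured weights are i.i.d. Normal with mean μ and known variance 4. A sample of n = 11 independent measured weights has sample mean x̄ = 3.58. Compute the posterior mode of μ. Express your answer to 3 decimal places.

n = 11, x̄ = 3.58.
For a Normal prior and Normal likelihood with known variance, the posterior is Normal; its mode equals its mean, the precision-weighted average.
Prior precision 1/σ₀² = 1/9; data precision n/σ² = 11/4 = 2.75.
μ̂ = ((1/9)·8 + 2.75·3.58) / (1/9 + 2.75) = (19321/1800)/(103/36) = 19321/5150 ≈ 3.752.

μ̂_MAP = 3.752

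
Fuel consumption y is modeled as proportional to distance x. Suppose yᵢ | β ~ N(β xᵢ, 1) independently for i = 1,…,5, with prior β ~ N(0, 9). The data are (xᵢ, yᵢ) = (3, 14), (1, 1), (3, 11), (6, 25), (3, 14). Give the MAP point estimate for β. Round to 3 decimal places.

log p(β | y) = −Σ(yᵢ − βxᵢ)²/(2·1) − β²/(2·9) + const.
Setting the derivative to zero: Σxᵢ(yᵢ − βxᵢ)/1 − β/9 = 0, so β = Σxᵢyᵢ / (Σxᵢ² + σ²/τ²).
Σxᵢyᵢ = 3·14 + 1·1 + 3·11 + 6·25 + 3·14 = 268; Σxᵢ² = 64; σ²/τ² = 1/9.
β̂_MAP = 268 / (64 + 1/9) = 268/(577/9) = 2412/577 ≈ 4.180.

β̂_MAP = 4.180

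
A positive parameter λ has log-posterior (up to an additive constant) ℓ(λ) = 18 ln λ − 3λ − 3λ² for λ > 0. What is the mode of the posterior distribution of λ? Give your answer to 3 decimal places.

ℓ'(λ) = 18/λ − 3 − 6λ. Setting this to zero and multiplying by λ: 6λ² + 3λ − 18 = 0.
λ = (−3 + √(3² + 4·6·18)) / (2·6) = (−3 + √441) / 12 = (−3 + 21)/12 = 3/2.
ℓ''(λ) = −18/λ² − 6 < 0, confirming a maximum.

λ̂_MAP = 1.500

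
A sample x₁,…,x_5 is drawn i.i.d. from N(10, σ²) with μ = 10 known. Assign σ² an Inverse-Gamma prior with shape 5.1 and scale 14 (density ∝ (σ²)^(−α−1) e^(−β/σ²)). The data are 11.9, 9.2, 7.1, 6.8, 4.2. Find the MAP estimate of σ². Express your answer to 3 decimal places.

σ̂²_MAP = 4.915

Sum of squared deviations about the known mean: SS = (11.9−10)² + (9.2−10)² + (7.1−10)² + (6.8−10)² + (4.2−10)² = 56.54.
The Normal likelihood contributes (σ²)^(−n/2) exp(−SS/(2σ²)), so the posterior is Inverse-Gamma(α + n/2, β + SS/2) = Inverse-Gamma(7.6, 42.27).
The mode of Inverse-Gamma(a, b) is b/(a+1) = 42.27/8.6 ≈ 4.915.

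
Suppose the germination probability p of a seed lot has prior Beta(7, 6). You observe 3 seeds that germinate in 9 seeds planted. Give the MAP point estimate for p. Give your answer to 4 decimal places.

Prior: Beta(7, 6).
Data: 3 successes in 9 trials. The binomial likelihood contributes p^3(1−p)^6, so the posterior is Beta(7+3, 6+6) = Beta(10, 12).
For Beta(a, b) with a, b > 1 the mode is (a−1)/(a+b−2) = 9/20 ≈ 0.4500.

p̂_MAP = 0.4500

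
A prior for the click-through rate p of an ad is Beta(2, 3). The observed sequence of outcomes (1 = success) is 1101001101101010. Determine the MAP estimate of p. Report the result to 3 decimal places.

p̂_MAP = 0.526

Prior: Beta(2, 3).
Data: 9 successes in 16 trials (from the sequence). The binomial likelihood contributes p^9(1−p)^7, so the posterior is Beta(2+9, 3+7) = Beta(11, 10).
For Beta(a, b) with a, b > 1 the mode is (a−1)/(a+b−2) = 10/19 ≈ 0.526.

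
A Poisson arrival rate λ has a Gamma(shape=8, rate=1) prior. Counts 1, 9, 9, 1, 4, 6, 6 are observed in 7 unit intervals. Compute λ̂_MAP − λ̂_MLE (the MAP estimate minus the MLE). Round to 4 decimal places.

Σxᵢ = 36. Posterior is Gamma(44, 8); MAP = (44−1)/8 = 43/8 ≈ 5.37500.
MLE = x̄ = 36/7 ≈ 5.14286.
Difference = 43/8 − 36/7 = 13/56 ≈ 0.2321.

MAP − MLE = 0.2321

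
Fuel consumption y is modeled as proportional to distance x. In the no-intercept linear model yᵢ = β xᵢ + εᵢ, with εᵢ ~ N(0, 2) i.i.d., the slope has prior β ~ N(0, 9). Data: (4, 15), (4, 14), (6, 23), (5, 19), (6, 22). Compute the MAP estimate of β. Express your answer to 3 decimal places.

β̂_MAP = 3.722

log p(β | y) = −Σ(yᵢ − βxᵢ)²/(2·2) − β²/(2·9) + const.
Setting the derivative to zero: Σxᵢ(yᵢ − βxᵢ)/2 − β/9 = 0, so β = Σxᵢyᵢ / (Σxᵢ² + σ²/τ²).
Σxᵢyᵢ = 4·15 + 4·14 + 6·23 + 5·19 + 6·22 = 481; Σxᵢ² = 129; σ²/τ² = 2/9.
β̂_MAP = 481 / (129 + 2/9) = 481/(1163/9) = 4329/1163 ≈ 3.722.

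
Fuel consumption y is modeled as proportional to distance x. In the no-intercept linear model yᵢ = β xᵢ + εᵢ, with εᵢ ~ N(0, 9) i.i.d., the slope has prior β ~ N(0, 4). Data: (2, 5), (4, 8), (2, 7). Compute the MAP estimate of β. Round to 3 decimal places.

β̂_MAP = 2.133

log p(β | y) = −Σ(yᵢ − βxᵢ)²/(2·9) − β²/(2·4) + const.
Setting the derivative to zero: Σxᵢ(yᵢ − βxᵢ)/9 − β/4 = 0, so β = Σxᵢyᵢ / (Σxᵢ² + σ²/τ²).
Σxᵢyᵢ = 2·5 + 4·8 + 2·7 = 56; Σxᵢ² = 24; σ²/τ² = 2.25.
β̂_MAP = 56 / (24 + 2.25) = 56/26.25 ≈ 2.133.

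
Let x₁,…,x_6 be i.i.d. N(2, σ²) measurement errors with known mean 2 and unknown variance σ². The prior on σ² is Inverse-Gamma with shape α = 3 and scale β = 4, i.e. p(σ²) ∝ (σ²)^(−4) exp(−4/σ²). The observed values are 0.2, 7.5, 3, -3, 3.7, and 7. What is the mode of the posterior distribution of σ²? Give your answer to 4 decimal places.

Sum of squared deviations about the known mean: SS = (0.2−2)² + (7.5−2)² + (3−2)² + (-3−2)² + (3.7−2)² + (7−2)² = 87.38.
The Normal likelihood contributes (σ²)^(−n/2) exp(−SS/(2σ²)), so the posterior is Inverse-Gamma(α + n/2, β + SS/2) = Inverse-Gamma(6, 47.69).
The mode of Inverse-Gamma(a, b) is b/(a+1) = 47.69/7 ≈ 6.8129.

σ̂²_MAP = 6.8129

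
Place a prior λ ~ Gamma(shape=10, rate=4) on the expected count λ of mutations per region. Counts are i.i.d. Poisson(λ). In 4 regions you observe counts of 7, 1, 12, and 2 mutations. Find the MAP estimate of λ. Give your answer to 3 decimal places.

λ̂_MAP = 3.875

Σxᵢ = 7+1+12+2 = 22, with n = 4.
Posterior ∝ λ^9e^(−4λ) · λ^22e^(−4λ) = λ^31e^(−8λ), i.e. Gamma(shape=32, rate=8).
The mode of a Gamma(a, b) with a ≥ 1 (shape–rate) is (a−1)/b = 31/8 ≈ 3.875.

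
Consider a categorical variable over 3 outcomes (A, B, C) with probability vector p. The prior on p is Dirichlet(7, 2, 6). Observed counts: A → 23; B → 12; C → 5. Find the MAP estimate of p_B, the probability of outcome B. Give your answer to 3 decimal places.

The posterior is Dirichlet(αᵢ + nᵢ) = Dirichlet(30, 14, 11).
For a Dirichlet(a₁,…,a_K) with all aᵢ > 1, the mode has j-th component (aⱼ − 1)/(Σaᵢ − K).
Here Σaᵢ = 55 and K = 3, so p_B = (14 − 1)/(55 − 3) = 13/52 ≈ 0.250.

MAP estimate of p_B = 0.250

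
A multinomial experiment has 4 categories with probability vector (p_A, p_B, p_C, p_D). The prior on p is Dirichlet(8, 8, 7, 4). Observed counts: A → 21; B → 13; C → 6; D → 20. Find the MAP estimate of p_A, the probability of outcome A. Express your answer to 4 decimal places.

The posterior is Dirichlet(αᵢ + nᵢ) = Dirichlet(29, 21, 13, 24).
For a Dirichlet(a₁,…,a_K) with all aᵢ > 1, the mode has j-th component (aⱼ − 1)/(Σaᵢ − K).
Here Σaᵢ = 87 and K = 4, so p_A = (29 − 1)/(87 − 4) = 28/83 ≈ 0.3373.

MAP estimate of p_A = 0.3373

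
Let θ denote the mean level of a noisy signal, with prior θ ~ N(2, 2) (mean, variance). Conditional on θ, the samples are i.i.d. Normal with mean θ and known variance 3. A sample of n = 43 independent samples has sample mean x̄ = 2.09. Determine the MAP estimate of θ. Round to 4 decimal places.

n = 43, x̄ = 2.09.
For a Normal prior and Normal likelihood with known variance, the posterior is Normal; its mode equals its mean, the precision-weighted average.
Prior precision 1/σ₀² = 1/2 = 0.5; data precision n/σ² = 43/3.
θ̂ = (0.5·2 + (43/3)·2.09) / (0.5 + 43/3) = (9287/300)/(89/6) = 9287/4450 ≈ 2.0870.

θ̂_MAP = 2.0870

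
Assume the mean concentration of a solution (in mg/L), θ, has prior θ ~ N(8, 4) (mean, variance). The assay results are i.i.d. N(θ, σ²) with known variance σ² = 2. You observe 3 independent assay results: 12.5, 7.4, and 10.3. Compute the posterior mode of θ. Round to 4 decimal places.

θ̂_MAP = 9.7714

n = 3; x̄ = (12.5 + 7.4 + 10.3)/3 = 30.2/3 = 151/15 ≈ 10.0667.
For a Normal prior and Normal likelihood with known variance, the posterior is Normal; its mode equals its mean, the precision-weighted average.
Prior precision 1/σ₀² = 1/4 = 0.25; data precision n/σ² = 3/2 = 1.5.
θ̂ = (0.25·8 + 1.5·(151/15)) / (0.25 + 1.5) = 17.1/1.75 = 342/35 ≈ 9.7714.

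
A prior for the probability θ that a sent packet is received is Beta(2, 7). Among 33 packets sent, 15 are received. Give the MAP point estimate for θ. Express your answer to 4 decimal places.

θ̂_MAP = 0.4000

Prior: Beta(2, 7).
Data: 15 successes in 33 trials. The binomial likelihood contributes θ^15(1−θ)^18, so the posterior is Beta(2+15, 7+18) = Beta(17, 25).
For Beta(a, b) with a, b > 1 the mode is (a−1)/(a+b−2) = 16/40 ≈ 0.4000.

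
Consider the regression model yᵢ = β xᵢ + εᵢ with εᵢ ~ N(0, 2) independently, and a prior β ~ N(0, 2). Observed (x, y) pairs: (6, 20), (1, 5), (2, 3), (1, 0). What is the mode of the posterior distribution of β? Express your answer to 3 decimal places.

β̂_MAP = 3.047

log p(β | y) = −Σ(yᵢ − βxᵢ)²/(2·2) − β²/(2·2) + const.
Setting the derivative to zero: Σxᵢ(yᵢ − βxᵢ)/2 − β/2 = 0, so β = Σxᵢyᵢ / (Σxᵢ² + σ²/τ²).
Σxᵢyᵢ = 6·20 + 1·5 + 2·3 + 1·0 = 131; Σxᵢ² = 42; σ²/τ² = 1.
β̂_MAP = 131 / (42 + 1) = 131/43 ≈ 3.047.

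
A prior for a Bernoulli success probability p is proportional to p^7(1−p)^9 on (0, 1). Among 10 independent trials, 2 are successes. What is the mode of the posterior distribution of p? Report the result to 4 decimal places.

The prior density ∝ p^7(1−p)^9 is the kernel of Beta(8, 10).
Data: 2 successes in 10 trials. The binomial likelihood contributes p^2(1−p)^8, so the posterior is Beta(8+2, 10+8) = Beta(10, 18).
For Beta(a, b) with a, b > 1 the mode is (a−1)/(a+b−2) = 9/26 ≈ 0.3462.

p̂_MAP = 0.3462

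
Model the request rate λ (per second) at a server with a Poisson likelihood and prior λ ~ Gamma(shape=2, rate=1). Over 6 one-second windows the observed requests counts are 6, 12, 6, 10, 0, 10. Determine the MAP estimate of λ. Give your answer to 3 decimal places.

Σxᵢ = 6+12+6+10+0+10 = 44, with n = 6.
Posterior ∝ λe^(−1λ) · λ^44e^(−6λ) = λ^45e^(−7λ), i.e. Gamma(shape=46, rate=7).
The mode of a Gamma(a, b) with a ≥ 1 (shape–rate) is (a−1)/b = 45/7 ≈ 6.429.

λ̂_MAP = 6.429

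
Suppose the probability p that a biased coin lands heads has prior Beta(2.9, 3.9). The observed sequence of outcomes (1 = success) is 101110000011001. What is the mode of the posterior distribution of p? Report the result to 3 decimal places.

p̂_MAP = 0.449

Prior: Beta(2.9, 3.9).
Data: 7 successes in 15 trials (from the sequence). The binomial likelihood contributes p^7(1−p)^8, so the posterior is Beta(2.9+7, 3.9+8) = Beta(9.9, 11.9).
For Beta(a, b) with a, b > 1 the mode is (a−1)/(a+b−2) = 8.9/19.8 ≈ 0.449.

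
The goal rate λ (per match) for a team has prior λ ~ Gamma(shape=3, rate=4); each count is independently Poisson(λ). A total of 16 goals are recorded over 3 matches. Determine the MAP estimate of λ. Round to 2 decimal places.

λ̂_MAP = 2.57

Σxᵢ = 16, n = 3.
Posterior ∝ λ^2e^(−4λ) · λ^16e^(−3λ) = λ^18e^(−7λ), i.e. Gamma(shape=19, rate=7).
The mode of a Gamma(a, b) with a ≥ 1 (shape–rate) is (a−1)/b = 18/7 ≈ 2.57.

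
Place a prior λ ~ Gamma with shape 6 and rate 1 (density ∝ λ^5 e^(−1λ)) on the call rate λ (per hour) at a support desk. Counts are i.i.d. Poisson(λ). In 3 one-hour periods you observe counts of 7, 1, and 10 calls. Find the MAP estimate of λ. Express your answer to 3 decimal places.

Σxᵢ = 7+1+10 = 18, with n = 3.
Posterior ∝ λ^5e^(−1λ) · λ^18e^(−3λ) = λ^23e^(−4λ), i.e. Gamma(shape=24, rate=4).
The mode of a Gamma(a, b) with a ≥ 1 (shape–rate) is (a−1)/b = 23/4 ≈ 5.750.

λ̂_MAP = 5.750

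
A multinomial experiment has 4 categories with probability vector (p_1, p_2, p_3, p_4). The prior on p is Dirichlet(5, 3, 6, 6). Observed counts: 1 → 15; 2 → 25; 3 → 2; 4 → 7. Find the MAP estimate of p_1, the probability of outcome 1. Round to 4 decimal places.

MAP estimate: 0.2923

The posterior is Dirichlet(αᵢ + nᵢ) = Dirichlet(20, 28, 8, 13).
For a Dirichlet(a₁,…,a_K) with all aᵢ > 1, the mode has j-th component (aⱼ − 1)/(Σaᵢ − K).
Here Σaᵢ = 69 and K = 4, so p_1 = (20 − 1)/(69 − 4) = 19/65 ≈ 0.2923.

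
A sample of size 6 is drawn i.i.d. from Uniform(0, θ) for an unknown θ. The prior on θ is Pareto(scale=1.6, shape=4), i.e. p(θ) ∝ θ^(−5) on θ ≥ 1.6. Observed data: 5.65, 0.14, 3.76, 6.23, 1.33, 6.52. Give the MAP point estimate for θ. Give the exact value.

The Uniform(0, θ) likelihood is θ^(−n) for θ ≥ max(xᵢ), zero otherwise. Here max(xᵢ) = 6.52.
Posterior ∝ θ^(−5) · θ^(−6) = θ^(−11) on θ ≥ max(1.6, 6.52) = 6.52.
This density is strictly decreasing in θ, so the posterior mode lies at the lower boundary of the support.

θ̂_MAP = 6.52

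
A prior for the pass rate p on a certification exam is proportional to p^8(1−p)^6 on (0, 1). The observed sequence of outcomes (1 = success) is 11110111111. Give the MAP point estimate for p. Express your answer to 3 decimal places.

p̂_MAP = 0.720

The prior density ∝ p^8(1−p)^6 is the kernel of Beta(9, 7).
Data: 10 successes in 11 trials (from the sequence). The binomial likelihood contributes p^10(1−p)^1, so the posterior is Beta(9+10, 7+1) = Beta(19, 8).
For Beta(a, b) with a, b > 1 the mode is (a−1)/(a+b−2) = 18/25 ≈ 0.720.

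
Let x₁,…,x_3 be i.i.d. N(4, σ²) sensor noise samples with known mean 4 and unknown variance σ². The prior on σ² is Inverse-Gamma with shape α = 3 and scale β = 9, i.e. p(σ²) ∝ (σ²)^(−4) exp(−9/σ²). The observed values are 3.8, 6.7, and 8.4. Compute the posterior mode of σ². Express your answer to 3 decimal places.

Sum of squared deviations about the known mean: SS = (3.8−4)² + (6.7−4)² + (8.4−4)² = 26.69.
The Normal likelihood contributes (σ²)^(−n/2) exp(−SS/(2σ²)), so the posterior is Inverse-Gamma(α + n/2, β + SS/2) = Inverse-Gamma(4.5, 22.345).
The mode of Inverse-Gamma(a, b) is b/(a+1) = 22.345/5.5 ≈ 4.063.

σ̂²_MAP = 4.063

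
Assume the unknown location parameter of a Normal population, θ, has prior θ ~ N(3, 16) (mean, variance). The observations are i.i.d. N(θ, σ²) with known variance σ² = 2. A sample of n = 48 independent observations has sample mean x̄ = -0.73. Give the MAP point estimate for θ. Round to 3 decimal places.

n = 48, x̄ = -0.73.
For a Normal prior and Normal likelihood with known variance, the posterior is Normal; its mode equals its mean, the precision-weighted average.
Prior precision 1/σ₀² = 1/16 = 0.0625; data precision n/σ² = 48/2 = 24.
θ̂ = (0.0625·3 + 24·(-0.73)) / (0.0625 + 24) = (-17.3325)/24.0625 = -6933/9625 ≈ -0.720.

θ̂_MAP = -0.720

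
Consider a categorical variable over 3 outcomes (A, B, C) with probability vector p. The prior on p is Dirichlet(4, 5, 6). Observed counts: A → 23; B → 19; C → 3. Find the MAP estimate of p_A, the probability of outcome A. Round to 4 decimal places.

The posterior is Dirichlet(αᵢ + nᵢ) = Dirichlet(27, 24, 9).
For a Dirichlet(a₁,…,a_K) with all aᵢ > 1, the mode has j-th component (aⱼ − 1)/(Σaᵢ − K).
Here Σaᵢ = 60 and K = 3, so p_A = (27 − 1)/(60 − 3) = 26/57 ≈ 0.4561.

MAP estimate of p_A = 0.4561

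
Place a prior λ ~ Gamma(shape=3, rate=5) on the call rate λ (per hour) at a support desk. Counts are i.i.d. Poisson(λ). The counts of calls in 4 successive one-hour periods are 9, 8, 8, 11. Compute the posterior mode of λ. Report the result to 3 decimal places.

Σxᵢ = 9+8+8+11 = 36, with n = 4.
Posterior ∝ λ^2e^(−5λ) · λ^36e^(−4λ) = λ^38e^(−9λ), i.e. Gamma(shape=39, rate=9).
The mode of a Gamma(a, b) with a ≥ 1 (shape–rate) is (a−1)/b = 38/9 ≈ 4.222.

λ̂_MAP = 4.222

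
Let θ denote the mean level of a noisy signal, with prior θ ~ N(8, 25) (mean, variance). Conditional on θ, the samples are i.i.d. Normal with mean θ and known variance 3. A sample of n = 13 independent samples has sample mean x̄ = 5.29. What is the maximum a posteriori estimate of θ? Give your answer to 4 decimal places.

θ̂_MAP = 5.3148

n = 13, x̄ = 5.29.
For a Normal prior and Normal likelihood with known variance, the posterior is Normal; its mode equals its mean, the precision-weighted average.
Prior precision 1/σ₀² = 1/25 = 0.04; data precision n/σ² = 13/3.
θ̂ = (0.04·8 + (13/3)·5.29) / (0.04 + 13/3) = (6973/300)/(328/75) = 6973/1312 ≈ 5.3148.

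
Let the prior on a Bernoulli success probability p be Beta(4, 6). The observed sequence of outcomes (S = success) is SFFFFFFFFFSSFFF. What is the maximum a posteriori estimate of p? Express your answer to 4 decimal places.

p̂_MAP = 0.2609

Prior: Beta(4, 6).
Data: 3 successes in 15 trials (from the sequence). The binomial likelihood contributes p^3(1−p)^12, so the posterior is Beta(4+3, 6+12) = Beta(7, 18).
For Beta(a, b) with a, b > 1 the mode is (a−1)/(a+b−2) = 6/23 ≈ 0.2609.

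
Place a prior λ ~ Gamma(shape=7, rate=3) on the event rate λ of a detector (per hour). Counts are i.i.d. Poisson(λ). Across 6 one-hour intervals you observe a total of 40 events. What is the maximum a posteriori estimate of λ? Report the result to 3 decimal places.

λ̂_MAP = 5.111

Σxᵢ = 40, n = 6.
Posterior ∝ λ^6e^(−3λ) · λ^40e^(−6λ) = λ^46e^(−9λ), i.e. Gamma(shape=47, rate=9).
The mode of a Gamma(a, b) with a ≥ 1 (shape–rate) is (a−1)/b = 46/9 ≈ 5.111.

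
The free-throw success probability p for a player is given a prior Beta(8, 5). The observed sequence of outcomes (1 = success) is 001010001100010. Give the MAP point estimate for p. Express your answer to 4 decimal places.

Prior: Beta(8, 5).
Data: 5 successes in 15 trials (from the sequence). The binomial likelihood contributes p^5(1−p)^10, so the posterior is Beta(8+5, 5+10) = Beta(13, 15).
For Beta(a, b) with a, b > 1 the mode is (a−1)/(a+b−2) = 12/26 ≈ 0.4615.

p̂_MAP = 0.4615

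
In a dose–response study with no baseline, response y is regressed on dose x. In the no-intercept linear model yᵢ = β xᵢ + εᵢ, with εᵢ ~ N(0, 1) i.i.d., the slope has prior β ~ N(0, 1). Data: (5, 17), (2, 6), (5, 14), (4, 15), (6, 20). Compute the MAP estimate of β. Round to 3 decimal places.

β̂_MAP = 3.243

log p(β | y) = −Σ(yᵢ − βxᵢ)²/(2·1) − β²/(2·1) + const.
Setting the derivative to zero: Σxᵢ(yᵢ − βxᵢ)/1 − β/1 = 0, so β = Σxᵢyᵢ / (Σxᵢ² + σ²/τ²).
Σxᵢyᵢ = 5·17 + 2·6 + 5·14 + 4·15 + 6·20 = 347; Σxᵢ² = 106; σ²/τ² = 1.
β̂_MAP = 347 / (106 + 1) = 347/107 ≈ 3.243.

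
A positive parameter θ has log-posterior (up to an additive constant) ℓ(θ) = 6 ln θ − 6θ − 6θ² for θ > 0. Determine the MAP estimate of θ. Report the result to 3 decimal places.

θ̂_MAP = 0.500

ℓ'(θ) = 6/θ − 6 − 12θ. Setting this to zero and multiplying by θ: 12θ² + 6θ − 6 = 0.
θ = (−6 + √(6² + 4·12·6)) / (2·12) = (−6 + √324) / 24 = (−6 + 18)/24 = 1/2.
ℓ''(θ) = −6/θ² − 12 < 0, confirming a maximum.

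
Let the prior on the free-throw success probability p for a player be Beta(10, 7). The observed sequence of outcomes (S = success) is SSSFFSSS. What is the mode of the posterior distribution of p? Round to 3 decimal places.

Prior: Beta(10, 7).
Data: 6 successes in 8 trials (from the sequence). The binomial likelihood contributes p^6(1−p)^2, so the posterior is Beta(10+6, 7+2) = Beta(16, 9).
For Beta(a, b) with a, b > 1 the mode is (a−1)/(a+b−2) = 15/23 ≈ 0.652.

p̂_MAP = 0.652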